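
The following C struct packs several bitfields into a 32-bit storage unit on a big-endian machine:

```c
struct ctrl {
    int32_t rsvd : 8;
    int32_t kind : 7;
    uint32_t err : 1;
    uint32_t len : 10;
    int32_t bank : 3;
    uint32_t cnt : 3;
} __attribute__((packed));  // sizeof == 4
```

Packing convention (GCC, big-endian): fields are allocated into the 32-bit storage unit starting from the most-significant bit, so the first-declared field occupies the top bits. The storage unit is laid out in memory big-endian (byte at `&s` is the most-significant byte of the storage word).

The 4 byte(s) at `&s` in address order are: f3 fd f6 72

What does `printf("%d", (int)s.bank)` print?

[0]=0xf3 [1]=0xfd [2]=0xf6 [3]=0x72 (big-endian) → word 0xf3fdf672
rsvd:8 @ bit 24 → (0xf3fdf672>>24)&0xff = 0xf3
kind:7 @ bit 17 → (0xf3fdf672>>17)&0x7f = 0x7e
err:1 @ bit 16 → (0xf3fdf672>>16)&0x1 = 0x1
len:10 @ bit 6 → (0xf3fdf672>>6)&0x3ff = 0x3d9
bank:3 @ bit 3 → (0xf3fdf672>>3)&0x7 = 0x6  ←
cnt:3 @ bit 0 → (0xf3fdf672>>0)&0x7 = 0x2
bank signed 3b, MSB=1: 6 - 8 = -2

-2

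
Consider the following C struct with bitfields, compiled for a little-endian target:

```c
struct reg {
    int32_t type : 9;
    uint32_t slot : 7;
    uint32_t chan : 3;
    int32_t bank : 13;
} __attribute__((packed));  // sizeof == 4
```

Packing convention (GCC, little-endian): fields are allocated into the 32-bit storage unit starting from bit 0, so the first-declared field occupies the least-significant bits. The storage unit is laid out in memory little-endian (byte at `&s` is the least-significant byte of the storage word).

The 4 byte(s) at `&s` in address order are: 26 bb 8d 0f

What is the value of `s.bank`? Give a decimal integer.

497

[0]=0x26 [1]=0xbb [2]=0x8d [3]=0x0f (little-endian) → word 0x0f8dbb26
type [0+:9] = (word>>0) & 0x1ff = 294
slot [9+:7] = (word>>9) & 0x7f = 93
chan [16+:3] = (word>>16) & 0x7 = 5
bank [19+:13] = (word>>19) & 0x1fff = 497  ←
bank signed 13b, MSB=0: value = 497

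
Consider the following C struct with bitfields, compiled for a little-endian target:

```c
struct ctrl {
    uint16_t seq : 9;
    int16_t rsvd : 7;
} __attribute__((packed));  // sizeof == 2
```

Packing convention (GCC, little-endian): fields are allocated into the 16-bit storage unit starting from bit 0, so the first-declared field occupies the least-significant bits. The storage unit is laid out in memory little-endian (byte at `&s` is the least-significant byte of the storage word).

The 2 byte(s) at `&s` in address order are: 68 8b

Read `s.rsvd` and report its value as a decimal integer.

-59

[0]=0x68 [1]=0x8b (little-endian) → word 0x8b68
seq [0+:9] = (word>>0) & 0x1ff = 360
rsvd [9+:7] = (word>>9) & 0x7f = 69  ←
rsvd signed 7b, MSB=1: 69 - 128 = -59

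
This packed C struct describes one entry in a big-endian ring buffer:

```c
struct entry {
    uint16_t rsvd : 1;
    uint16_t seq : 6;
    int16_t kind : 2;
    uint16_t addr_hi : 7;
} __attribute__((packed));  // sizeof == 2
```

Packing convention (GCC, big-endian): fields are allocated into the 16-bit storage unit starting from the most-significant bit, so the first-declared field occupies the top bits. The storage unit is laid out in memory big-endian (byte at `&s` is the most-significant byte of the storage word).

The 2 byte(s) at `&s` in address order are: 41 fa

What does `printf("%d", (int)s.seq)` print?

[0]=0x41 [1]=0xfa (big-endian) → word 0x41fa
rsvd [15+:1] = (word>>15) & 0x1 = 0
seq [9+:6] = (word>>9) & 0x3f = 32  ←
kind [7+:2] = (word>>7) & 0x3 = 3
addr_hi [0+:7] = (word>>0) & 0x7f = 122

32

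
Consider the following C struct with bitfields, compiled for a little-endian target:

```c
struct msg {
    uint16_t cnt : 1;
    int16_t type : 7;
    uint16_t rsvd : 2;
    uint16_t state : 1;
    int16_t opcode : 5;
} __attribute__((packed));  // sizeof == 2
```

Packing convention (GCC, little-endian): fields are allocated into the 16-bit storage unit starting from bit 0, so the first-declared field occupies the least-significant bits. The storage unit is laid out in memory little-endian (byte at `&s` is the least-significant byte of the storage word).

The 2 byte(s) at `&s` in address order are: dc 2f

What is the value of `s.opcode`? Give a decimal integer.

[0]=0xdc [1]=0x2f (little-endian) → word 0x2fdc
cnt [0+:1] = (word>>0) & 0x1 = 0
type [1+:7] = (word>>1) & 0x7f = 110
rsvd [8+:2] = (word>>8) & 0x3 = 3
state [10+:1] = (word>>10) & 0x1 = 1
opcode [11+:5] = (word>>11) & 0x1f = 5  ←
opcode signed 5b, MSB=0: value = 5

5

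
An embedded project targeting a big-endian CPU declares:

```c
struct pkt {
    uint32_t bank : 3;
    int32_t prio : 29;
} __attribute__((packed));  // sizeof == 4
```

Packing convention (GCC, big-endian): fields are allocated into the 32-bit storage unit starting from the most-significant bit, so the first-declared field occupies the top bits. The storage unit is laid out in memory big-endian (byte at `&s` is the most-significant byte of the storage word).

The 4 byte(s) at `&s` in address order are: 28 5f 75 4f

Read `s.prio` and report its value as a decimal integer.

[0]=0x28 [1]=0x5f [2]=0x75 [3]=0x4f (big-endian) → word 0x285f754f
bank [29+:3] = (word>>29) & 0x7 = 1
prio [0+:29] = (word>>0) & 0x1fffffff = 140473679  ←
prio signed 29b, MSB=0: value = 140473679

140473679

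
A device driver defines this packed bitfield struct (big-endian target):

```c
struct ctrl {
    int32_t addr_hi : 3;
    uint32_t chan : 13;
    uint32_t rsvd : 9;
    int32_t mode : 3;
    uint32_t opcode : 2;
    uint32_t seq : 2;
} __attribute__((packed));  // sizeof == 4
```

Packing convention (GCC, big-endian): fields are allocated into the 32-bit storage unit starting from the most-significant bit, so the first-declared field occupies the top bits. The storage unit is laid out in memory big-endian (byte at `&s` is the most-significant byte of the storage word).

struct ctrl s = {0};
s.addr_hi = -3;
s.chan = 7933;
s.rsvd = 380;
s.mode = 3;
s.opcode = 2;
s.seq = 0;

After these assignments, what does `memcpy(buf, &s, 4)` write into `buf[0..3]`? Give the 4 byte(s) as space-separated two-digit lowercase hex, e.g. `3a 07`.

[29+:3] addr_hi=-3 & 0x7 = 0x5; word=0xa0000000
[16+:13] chan=7933 & 0x1fff = 0x1efd; word=0xbefd0000
[7+:9] rsvd=380 & 0x1ff = 0x17c; word=0xbefdbe00
[4+:3] mode=3 & 0x7 = 0x3; word=0xbefdbe30
[2+:2] opcode=2 & 0x3 = 0x2; word=0xbefdbe38
[0+:2] seq=0 & 0x3 = 0x0; word=0xbefdbe38
word = 0xbefdbe38 → big-endian bytes:
  [0]=0xbe  [1]=0xfd  [2]=0xbe  [3]=0x38

be fd be 38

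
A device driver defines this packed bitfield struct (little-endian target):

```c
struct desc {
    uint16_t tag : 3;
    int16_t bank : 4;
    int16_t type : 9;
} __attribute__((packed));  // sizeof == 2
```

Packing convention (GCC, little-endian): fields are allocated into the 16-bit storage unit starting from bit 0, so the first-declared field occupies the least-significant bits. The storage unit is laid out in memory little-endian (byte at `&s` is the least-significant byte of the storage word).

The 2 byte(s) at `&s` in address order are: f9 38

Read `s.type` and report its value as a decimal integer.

113

[0]=0xf9 [1]=0x38 (little-endian) → word 0x38f9
tag [0+:3] = (word>>0) & 0x7 = 1
bank [3+:4] = (word>>3) & 0xf = 15
type [7+:9] = (word>>7) & 0x1ff = 113  ←
type signed 9b, MSB=0: value = 113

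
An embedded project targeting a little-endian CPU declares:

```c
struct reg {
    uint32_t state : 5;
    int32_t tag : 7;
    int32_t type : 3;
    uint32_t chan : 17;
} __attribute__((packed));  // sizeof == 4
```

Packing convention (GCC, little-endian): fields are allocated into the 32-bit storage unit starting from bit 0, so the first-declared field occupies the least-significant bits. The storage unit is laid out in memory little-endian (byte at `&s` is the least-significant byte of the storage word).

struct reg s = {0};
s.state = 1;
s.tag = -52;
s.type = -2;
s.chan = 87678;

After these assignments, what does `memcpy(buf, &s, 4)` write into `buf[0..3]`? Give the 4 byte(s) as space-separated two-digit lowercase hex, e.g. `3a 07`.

81 69 3f ab

state:5 = 1 → 0x1 << 0 → word 0x00000001
tag:7 = -52 → 0x4c << 5 → word 0x00000981
type:3 = -2 → 0x6 << 12 → word 0x00006981
chan:17 = 87678 → 0x1567e << 15 → word 0xab3f6981
word = 0xab3f6981 → little-endian bytes:
  [0]=0x81  [1]=0x69  [2]=0x3f  [3]=0xab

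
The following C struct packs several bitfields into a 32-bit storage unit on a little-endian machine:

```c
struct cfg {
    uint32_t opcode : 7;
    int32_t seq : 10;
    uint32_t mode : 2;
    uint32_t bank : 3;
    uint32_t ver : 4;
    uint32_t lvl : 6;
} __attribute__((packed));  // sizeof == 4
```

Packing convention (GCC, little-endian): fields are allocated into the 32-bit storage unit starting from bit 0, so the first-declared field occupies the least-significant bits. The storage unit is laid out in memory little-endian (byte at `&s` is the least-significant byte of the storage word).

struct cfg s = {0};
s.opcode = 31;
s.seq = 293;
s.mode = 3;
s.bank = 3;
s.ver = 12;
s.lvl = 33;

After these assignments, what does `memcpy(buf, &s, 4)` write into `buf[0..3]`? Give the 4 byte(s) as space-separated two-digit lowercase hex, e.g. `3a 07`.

9f 92 1e 87

[0+:7] opcode=31 & 0x7f = 0x1f; word=0x0000001f
[7+:10] seq=293 & 0x3ff = 0x125; word=0x0000929f
[17+:2] mode=3 & 0x3 = 0x3; word=0x0006929f
[19+:3] bank=3 & 0x7 = 0x3; word=0x001e929f
[22+:4] ver=12 & 0xf = 0xc; word=0x031e929f
[26+:6] lvl=33 & 0x3f = 0x21; word=0x871e929f
word = 0x871e929f → little-endian bytes:
  [0]=0x9f  [1]=0x92  [2]=0x1e  [3]=0x87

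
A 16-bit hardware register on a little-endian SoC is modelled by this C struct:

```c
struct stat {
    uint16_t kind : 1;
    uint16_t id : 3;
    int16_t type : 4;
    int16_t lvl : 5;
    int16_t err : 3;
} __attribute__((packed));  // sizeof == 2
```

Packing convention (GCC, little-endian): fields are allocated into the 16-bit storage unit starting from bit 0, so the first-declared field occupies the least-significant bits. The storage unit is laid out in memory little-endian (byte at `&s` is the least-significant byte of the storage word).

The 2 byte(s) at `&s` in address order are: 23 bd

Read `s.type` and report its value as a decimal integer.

2

[0]=0x23 [1]=0xbd (little-endian) → word 0xbd23
kind [0+:1] = (word>>0) & 0x1 = 1
id [1+:3] = (word>>1) & 0x7 = 1
type [4+:4] = (word>>4) & 0xf = 2  ←
lvl [8+:5] = (word>>8) & 0x1f = 29
err [13+:3] = (word>>13) & 0x7 = 5
type signed 4b, MSB=0: value = 2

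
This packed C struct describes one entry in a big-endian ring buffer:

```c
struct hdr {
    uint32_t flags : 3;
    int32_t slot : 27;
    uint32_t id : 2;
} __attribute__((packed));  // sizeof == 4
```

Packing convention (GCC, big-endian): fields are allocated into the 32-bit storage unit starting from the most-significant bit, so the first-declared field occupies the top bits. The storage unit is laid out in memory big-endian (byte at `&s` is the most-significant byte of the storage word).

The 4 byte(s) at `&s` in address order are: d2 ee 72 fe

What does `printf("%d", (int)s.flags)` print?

[0]=0xd2 [1]=0xee [2]=0x72 [3]=0xfe (big-endian) → word 0xd2ee72fe
flags:3 @ bit 29 → (0xd2ee72fe>>29)&0x7 = 0x6  ←
slot:27 @ bit 2 → (0xd2ee72fe>>2)&0x7ffffff = 0x4bb9cbf
id:2 @ bit 0 → (0xd2ee72fe>>0)&0x3 = 0x2

6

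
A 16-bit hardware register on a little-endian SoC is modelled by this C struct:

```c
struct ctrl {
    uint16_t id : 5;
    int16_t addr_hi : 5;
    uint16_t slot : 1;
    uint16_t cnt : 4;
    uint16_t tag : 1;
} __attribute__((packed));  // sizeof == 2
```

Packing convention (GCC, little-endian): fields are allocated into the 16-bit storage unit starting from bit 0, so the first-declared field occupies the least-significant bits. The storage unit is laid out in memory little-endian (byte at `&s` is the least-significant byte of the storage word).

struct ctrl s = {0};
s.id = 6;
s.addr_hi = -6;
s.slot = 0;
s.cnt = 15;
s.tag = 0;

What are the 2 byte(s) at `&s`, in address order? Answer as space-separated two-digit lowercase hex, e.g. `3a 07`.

46 7b

id:5 = 6 → 0x6 << 0 → word 0x0006
addr_hi:5 = -6 → 0x1a << 5 → word 0x0346
slot:1 = 0 → 0x0 << 10 → word 0x0346
cnt:4 = 15 → 0xf << 11 → word 0x7b46
tag:1 = 0 → 0x0 << 15 → word 0x7b46
word = 0x7b46 → little-endian bytes:
  [0]=0x46  [1]=0x7b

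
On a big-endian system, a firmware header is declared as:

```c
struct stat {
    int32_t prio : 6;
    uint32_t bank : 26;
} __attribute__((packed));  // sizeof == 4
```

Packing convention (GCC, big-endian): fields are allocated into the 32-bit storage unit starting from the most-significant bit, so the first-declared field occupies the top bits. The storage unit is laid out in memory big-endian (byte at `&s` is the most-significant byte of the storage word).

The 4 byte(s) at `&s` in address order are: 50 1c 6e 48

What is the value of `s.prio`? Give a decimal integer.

[0]=0x50 [1]=0x1c [2]=0x6e [3]=0x48 (big-endian) → word 0x501c6e48
prio:6 @ bit 26 → (0x501c6e48>>26)&0x3f = 0x14  ←
bank:26 @ bit 0 → (0x501c6e48>>0)&0x3ffffff = 0x1c6e48
prio signed 6b, MSB=0: value = 20

20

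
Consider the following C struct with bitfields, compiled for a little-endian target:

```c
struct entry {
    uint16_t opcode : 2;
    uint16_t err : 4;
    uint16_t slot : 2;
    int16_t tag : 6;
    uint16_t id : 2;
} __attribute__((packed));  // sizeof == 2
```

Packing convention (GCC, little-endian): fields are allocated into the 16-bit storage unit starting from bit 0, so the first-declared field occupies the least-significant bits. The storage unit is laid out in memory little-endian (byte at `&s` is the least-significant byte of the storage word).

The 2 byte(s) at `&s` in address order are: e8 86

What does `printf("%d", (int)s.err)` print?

[0]=0xe8 [1]=0x86 (little-endian) → word 0x86e8
opcode:2 @ bit 0 → (0x86e8>>0)&0x3 = 0x0
err:4 @ bit 2 → (0x86e8>>2)&0xf = 0xa  ←
slot:2 @ bit 6 → (0x86e8>>6)&0x3 = 0x3
tag:6 @ bit 8 → (0x86e8>>8)&0x3f = 0x6
id:2 @ bit 14 → (0x86e8>>14)&0x3 = 0x2

10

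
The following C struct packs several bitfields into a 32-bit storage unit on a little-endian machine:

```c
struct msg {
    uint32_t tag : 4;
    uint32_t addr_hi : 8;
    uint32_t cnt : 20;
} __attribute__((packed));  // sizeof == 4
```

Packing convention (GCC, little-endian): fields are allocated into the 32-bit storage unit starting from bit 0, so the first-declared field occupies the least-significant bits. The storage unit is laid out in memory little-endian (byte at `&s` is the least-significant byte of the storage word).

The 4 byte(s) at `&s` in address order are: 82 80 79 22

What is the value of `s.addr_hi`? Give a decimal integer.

8

[0]=0x82 [1]=0x80 [2]=0x79 [3]=0x22 (little-endian) → word 0x22798082
tag:4 @ bit 0 → (0x22798082>>0)&0xf = 0x2
addr_hi:8 @ bit 4 → (0x22798082>>4)&0xff = 0x8  ←
cnt:20 @ bit 12 → (0x22798082>>12)&0xfffff = 0x22798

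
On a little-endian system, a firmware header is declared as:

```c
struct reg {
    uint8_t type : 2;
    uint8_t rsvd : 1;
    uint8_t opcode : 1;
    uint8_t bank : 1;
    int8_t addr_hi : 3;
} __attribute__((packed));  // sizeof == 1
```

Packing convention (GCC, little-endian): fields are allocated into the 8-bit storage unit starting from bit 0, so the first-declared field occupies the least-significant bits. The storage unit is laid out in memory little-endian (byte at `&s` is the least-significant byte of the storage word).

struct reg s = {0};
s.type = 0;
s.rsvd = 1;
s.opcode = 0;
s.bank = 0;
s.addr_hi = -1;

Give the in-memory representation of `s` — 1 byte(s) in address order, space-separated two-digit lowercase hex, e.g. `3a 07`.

type (2b) val=0 bits=0x0 at bit 0: 0x00
rsvd (1b) val=1 bits=0x1 at bit 2: 0x04
opcode (1b) val=0 bits=0x0 at bit 3: 0x04
bank (1b) val=0 bits=0x0 at bit 4: 0x04
addr_hi (3b) val=-1 bits=0x7 at bit 5: 0xe4
word = 0xe4 → little-endian bytes:
  [0]=0xe4

e4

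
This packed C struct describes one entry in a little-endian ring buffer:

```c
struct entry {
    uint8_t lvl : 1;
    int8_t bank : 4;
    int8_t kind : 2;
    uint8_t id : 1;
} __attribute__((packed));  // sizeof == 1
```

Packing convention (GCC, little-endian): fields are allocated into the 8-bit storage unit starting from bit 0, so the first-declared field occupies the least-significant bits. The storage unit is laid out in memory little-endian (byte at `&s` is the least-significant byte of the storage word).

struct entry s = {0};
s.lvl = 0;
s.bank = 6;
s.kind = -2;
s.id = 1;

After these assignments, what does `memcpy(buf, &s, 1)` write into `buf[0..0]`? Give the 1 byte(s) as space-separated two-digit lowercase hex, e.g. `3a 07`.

cc

[0+:1] lvl=0 & 0x1 = 0x0; word=0x00
[1+:4] bank=6 & 0xf = 0x6; word=0x0c
[5+:2] kind=-2 & 0x3 = 0x2; word=0x4c
[7+:1] id=1 & 0x1 = 0x1; word=0xcc
word = 0xcc → little-endian bytes:
  [0]=0xcc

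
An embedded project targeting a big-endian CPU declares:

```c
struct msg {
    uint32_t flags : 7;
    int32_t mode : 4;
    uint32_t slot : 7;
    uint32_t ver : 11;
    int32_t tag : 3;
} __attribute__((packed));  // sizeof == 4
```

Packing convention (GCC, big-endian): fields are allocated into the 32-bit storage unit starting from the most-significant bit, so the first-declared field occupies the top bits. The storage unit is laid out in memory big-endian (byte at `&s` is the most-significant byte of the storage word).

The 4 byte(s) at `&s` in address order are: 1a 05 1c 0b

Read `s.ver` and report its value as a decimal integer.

897

[0]=0x1a [1]=0x05 [2]=0x1c [3]=0x0b (big-endian) → word 0x1a051c0b
flags:7 @ bit 25 → (0x1a051c0b>>25)&0x7f = 0xd
mode:4 @ bit 21 → (0x1a051c0b>>21)&0xf = 0x0
slot:7 @ bit 14 → (0x1a051c0b>>14)&0x7f = 0x14
ver:11 @ bit 3 → (0x1a051c0b>>3)&0x7ff = 0x381  ←
tag:3 @ bit 0 → (0x1a051c0b>>0)&0x7 = 0x3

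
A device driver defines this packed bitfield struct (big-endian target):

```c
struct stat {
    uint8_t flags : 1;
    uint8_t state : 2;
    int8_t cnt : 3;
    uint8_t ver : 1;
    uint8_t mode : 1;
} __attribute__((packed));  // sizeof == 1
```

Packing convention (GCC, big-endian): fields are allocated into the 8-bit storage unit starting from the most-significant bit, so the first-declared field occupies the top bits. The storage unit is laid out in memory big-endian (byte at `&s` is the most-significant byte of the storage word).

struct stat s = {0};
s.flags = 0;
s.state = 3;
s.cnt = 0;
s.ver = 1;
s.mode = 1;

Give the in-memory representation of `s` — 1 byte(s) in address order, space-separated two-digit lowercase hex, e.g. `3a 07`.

flags:1 = 0 → 0x0 << 7 → word 0x00
state:2 = 3 → 0x3 << 5 → word 0x60
cnt:3 = 0 → 0x0 << 2 → word 0x60
ver:1 = 1 → 0x1 << 1 → word 0x62
mode:1 = 1 → 0x1 << 0 → word 0x63
word = 0x63 → big-endian bytes:
  [0]=0x63

63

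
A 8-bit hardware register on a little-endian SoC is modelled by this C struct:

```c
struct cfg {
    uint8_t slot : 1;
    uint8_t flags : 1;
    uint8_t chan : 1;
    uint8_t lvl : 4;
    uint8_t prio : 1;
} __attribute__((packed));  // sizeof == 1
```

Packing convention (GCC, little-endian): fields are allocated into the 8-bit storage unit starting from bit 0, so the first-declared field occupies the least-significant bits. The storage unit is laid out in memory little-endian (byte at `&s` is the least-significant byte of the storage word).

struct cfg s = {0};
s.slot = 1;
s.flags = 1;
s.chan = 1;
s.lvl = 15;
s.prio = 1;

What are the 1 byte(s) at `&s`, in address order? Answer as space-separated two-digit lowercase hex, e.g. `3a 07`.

ff

[0+:1] slot=1 & 0x1 = 0x1; word=0x01
[1+:1] flags=1 & 0x1 = 0x1; word=0x03
[2+:1] chan=1 & 0x1 = 0x1; word=0x07
[3+:4] lvl=15 & 0xf = 0xf; word=0x7f
[7+:1] prio=1 & 0x1 = 0x1; word=0xff
word = 0xff → little-endian bytes:
  [0]=0xff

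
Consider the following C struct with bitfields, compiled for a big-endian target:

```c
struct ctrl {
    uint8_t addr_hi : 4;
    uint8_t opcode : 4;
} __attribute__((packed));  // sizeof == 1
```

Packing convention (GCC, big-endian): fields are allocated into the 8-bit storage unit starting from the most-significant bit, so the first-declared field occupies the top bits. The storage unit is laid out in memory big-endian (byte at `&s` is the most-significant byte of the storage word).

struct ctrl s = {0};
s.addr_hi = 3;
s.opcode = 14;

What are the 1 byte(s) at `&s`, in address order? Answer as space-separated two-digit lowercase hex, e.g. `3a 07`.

[4+:4] addr_hi=3 & 0xf = 0x3; word=0x30
[0+:4] opcode=14 & 0xf = 0xe; word=0x3e
word = 0x3e → big-endian bytes:
  [0]=0x3e

3e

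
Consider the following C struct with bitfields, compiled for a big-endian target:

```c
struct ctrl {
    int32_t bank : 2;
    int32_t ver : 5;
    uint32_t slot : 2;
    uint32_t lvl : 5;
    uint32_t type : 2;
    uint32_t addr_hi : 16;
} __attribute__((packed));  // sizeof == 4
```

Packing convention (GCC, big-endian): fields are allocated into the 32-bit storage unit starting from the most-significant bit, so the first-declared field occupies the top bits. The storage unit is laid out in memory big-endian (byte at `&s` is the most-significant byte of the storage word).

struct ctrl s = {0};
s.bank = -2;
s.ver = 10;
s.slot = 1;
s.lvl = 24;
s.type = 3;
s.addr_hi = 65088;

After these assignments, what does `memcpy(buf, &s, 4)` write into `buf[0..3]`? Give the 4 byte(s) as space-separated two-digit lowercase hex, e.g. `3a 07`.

[30+:2] bank=-2 & 0x3 = 0x2; word=0x80000000
[25+:5] ver=10 & 0x1f = 0xa; word=0x94000000
[23+:2] slot=1 & 0x3 = 0x1; word=0x94800000
[18+:5] lvl=24 & 0x1f = 0x18; word=0x94e00000
[16+:2] type=3 & 0x3 = 0x3; word=0x94e30000
[0+:16] addr_hi=65088 & 0xffff = 0xfe40; word=0x94e3fe40
word = 0x94e3fe40 → big-endian bytes:
  [0]=0x94  [1]=0xe3  [2]=0xfe  [3]=0x40

94 e3 fe 40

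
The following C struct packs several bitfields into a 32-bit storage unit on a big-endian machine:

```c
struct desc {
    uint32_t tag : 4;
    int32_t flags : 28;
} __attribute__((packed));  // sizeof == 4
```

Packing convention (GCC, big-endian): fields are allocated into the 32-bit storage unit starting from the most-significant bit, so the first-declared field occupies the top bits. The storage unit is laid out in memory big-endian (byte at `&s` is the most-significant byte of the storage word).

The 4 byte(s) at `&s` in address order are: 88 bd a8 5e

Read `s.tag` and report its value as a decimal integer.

8

[0]=0x88 [1]=0xbd [2]=0xa8 [3]=0x5e (big-endian) → word 0x88bda85e
tag:4 @ bit 28 → (0x88bda85e>>28)&0xf = 0x8  ←
flags:28 @ bit 0 → (0x88bda85e>>0)&0xfffffff = 0x8bda85e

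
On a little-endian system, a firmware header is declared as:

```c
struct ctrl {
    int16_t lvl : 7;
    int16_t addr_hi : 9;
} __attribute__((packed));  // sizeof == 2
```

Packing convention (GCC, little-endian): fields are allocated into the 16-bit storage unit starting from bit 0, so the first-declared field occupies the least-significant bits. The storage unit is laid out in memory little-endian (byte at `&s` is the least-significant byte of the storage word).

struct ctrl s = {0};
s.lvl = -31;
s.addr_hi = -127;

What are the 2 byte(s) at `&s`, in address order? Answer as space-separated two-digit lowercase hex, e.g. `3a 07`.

lvl:7 = -31 → 0x61 << 0 → word 0x0061
addr_hi:9 = -127 → 0x181 << 7 → word 0xc0e1
word = 0xc0e1 → little-endian bytes:
  [0]=0xe1  [1]=0xc0

e1 c0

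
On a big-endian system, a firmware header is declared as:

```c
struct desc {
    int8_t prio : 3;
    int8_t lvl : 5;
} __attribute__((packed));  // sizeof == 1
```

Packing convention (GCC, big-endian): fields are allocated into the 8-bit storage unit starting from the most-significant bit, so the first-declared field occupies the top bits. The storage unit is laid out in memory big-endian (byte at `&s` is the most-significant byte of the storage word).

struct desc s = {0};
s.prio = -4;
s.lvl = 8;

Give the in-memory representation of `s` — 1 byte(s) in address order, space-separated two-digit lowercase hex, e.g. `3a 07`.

88

prio (3b) val=-4 bits=0x4 at bit 5: 0x80
lvl (5b) val=8 bits=0x8 at bit 0: 0x88
word = 0x88 → big-endian bytes:
  [0]=0x88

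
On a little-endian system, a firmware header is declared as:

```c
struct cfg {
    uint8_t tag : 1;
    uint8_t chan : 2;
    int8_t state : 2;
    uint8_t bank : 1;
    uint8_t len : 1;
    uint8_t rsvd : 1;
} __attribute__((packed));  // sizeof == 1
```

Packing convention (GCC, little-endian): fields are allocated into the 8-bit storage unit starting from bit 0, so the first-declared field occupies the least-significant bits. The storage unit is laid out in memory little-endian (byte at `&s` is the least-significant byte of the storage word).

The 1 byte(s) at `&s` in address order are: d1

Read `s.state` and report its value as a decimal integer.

-2

[0]=0xd1 (little-endian) → word 0xd1
tag [0+:1] = (word>>0) & 0x1 = 1
chan [1+:2] = (word>>1) & 0x3 = 0
state [3+:2] = (word>>3) & 0x3 = 2  ←
bank [5+:1] = (word>>5) & 0x1 = 0
len [6+:1] = (word>>6) & 0x1 = 1
rsvd [7+:1] = (word>>7) & 0x1 = 1
state signed 2b, MSB=1: 2 - 4 = -2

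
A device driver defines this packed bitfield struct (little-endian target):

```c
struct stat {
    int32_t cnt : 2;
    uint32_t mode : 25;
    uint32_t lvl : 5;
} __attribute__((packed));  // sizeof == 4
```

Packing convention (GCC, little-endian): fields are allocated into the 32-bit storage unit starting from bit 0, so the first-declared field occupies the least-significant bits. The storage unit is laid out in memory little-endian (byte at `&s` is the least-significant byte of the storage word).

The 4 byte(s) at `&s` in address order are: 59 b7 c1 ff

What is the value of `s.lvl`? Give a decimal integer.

[0]=0x59 [1]=0xb7 [2]=0xc1 [3]=0xff (little-endian) → word 0xffc1b759
cnt:2 @ bit 0 → (0xffc1b759>>0)&0x3 = 0x1
mode:25 @ bit 2 → (0xffc1b759>>2)&0x1ffffff = 0x1f06dd6
lvl:5 @ bit 27 → (0xffc1b759>>27)&0x1f = 0x1f  ←

31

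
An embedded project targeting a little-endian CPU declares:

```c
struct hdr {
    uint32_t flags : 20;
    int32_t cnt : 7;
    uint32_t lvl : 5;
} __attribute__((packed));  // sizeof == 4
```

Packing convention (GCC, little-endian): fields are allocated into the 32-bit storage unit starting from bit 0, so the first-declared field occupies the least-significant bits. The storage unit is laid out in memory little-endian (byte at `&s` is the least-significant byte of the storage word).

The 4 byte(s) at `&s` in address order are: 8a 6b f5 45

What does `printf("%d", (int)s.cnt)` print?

[0]=0x8a [1]=0x6b [2]=0xf5 [3]=0x45 (little-endian) → word 0x45f56b8a
flags [0+:20] = (word>>0) & 0xfffff = 355210
cnt [20+:7] = (word>>20) & 0x7f = 95  ←
lvl [27+:5] = (word>>27) & 0x1f = 8
cnt signed 7b, MSB=1: 95 - 128 = -33

-33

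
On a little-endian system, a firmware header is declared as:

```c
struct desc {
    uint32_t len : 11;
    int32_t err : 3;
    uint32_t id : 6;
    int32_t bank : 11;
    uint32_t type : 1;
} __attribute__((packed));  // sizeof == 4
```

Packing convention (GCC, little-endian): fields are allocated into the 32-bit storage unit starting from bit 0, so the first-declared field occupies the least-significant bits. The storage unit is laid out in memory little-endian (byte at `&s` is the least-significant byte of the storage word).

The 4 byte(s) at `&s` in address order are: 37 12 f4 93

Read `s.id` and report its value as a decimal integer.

[0]=0x37 [1]=0x12 [2]=0xf4 [3]=0x93 (little-endian) → word 0x93f41237
len [0+:11] = (word>>0) & 0x7ff = 567
err [11+:3] = (word>>11) & 0x7 = 2
id [14+:6] = (word>>14) & 0x3f = 16  ←
bank [20+:11] = (word>>20) & 0x7ff = 319
type [31+:1] = (word>>31) & 0x1 = 1

16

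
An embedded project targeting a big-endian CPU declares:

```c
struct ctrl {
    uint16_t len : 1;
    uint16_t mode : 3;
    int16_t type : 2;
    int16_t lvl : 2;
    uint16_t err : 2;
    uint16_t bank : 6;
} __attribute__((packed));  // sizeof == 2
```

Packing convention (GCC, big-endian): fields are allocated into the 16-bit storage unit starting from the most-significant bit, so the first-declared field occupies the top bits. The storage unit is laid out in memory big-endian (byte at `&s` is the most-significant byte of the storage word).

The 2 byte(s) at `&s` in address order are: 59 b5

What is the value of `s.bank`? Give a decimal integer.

[0]=0x59 [1]=0xb5 (big-endian) → word 0x59b5
len [15+:1] = (word>>15) & 0x1 = 0
mode [12+:3] = (word>>12) & 0x7 = 5
type [10+:2] = (word>>10) & 0x3 = 2
lvl [8+:2] = (word>>8) & 0x3 = 1
err [6+:2] = (word>>6) & 0x3 = 2
bank [0+:6] = (word>>0) & 0x3f = 53  ←

53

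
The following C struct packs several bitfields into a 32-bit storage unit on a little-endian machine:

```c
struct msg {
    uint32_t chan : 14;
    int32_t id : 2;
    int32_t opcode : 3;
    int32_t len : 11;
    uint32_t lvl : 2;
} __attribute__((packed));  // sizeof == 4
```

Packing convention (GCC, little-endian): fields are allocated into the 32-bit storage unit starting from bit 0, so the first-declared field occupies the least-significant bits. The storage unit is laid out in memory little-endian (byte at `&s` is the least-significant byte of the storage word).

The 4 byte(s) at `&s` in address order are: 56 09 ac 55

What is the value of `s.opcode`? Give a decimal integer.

-4

[0]=0x56 [1]=0x09 [2]=0xac [3]=0x55 (little-endian) → word 0x55ac0956
chan [0+:14] = (word>>0) & 0x3fff = 2390
id [14+:2] = (word>>14) & 0x3 = 0
opcode [16+:3] = (word>>16) & 0x7 = 4  ←
len [19+:11] = (word>>19) & 0x7ff = 693
lvl [30+:2] = (word>>30) & 0x3 = 1
opcode signed 3b, MSB=1: 4 - 8 = -4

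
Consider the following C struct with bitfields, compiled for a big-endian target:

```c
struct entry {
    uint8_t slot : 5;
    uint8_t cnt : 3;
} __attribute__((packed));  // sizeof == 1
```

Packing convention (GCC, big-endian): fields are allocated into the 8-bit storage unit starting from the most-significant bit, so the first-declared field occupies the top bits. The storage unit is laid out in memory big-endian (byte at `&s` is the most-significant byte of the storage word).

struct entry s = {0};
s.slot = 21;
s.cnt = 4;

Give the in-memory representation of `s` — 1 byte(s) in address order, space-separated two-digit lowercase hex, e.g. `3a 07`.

slot:5 = 21 → 0x15 << 3 → word 0xa8
cnt:3 = 4 → 0x4 << 0 → word 0xac
word = 0xac → big-endian bytes:
  [0]=0xac

ac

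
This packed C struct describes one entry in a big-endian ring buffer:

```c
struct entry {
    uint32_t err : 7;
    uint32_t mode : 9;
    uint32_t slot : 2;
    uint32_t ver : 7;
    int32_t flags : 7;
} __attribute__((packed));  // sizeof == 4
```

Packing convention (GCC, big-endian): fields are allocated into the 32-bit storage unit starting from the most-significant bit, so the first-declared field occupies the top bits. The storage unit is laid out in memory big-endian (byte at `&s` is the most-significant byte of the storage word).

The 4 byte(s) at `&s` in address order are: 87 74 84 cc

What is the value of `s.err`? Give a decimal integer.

[0]=0x87 [1]=0x74 [2]=0x84 [3]=0xcc (big-endian) → word 0x877484cc
err [25+:7] = (word>>25) & 0x7f = 67  ←
mode [16+:9] = (word>>16) & 0x1ff = 372
slot [14+:2] = (word>>14) & 0x3 = 2
ver [7+:7] = (word>>7) & 0x7f = 9
flags [0+:7] = (word>>0) & 0x7f = 76

67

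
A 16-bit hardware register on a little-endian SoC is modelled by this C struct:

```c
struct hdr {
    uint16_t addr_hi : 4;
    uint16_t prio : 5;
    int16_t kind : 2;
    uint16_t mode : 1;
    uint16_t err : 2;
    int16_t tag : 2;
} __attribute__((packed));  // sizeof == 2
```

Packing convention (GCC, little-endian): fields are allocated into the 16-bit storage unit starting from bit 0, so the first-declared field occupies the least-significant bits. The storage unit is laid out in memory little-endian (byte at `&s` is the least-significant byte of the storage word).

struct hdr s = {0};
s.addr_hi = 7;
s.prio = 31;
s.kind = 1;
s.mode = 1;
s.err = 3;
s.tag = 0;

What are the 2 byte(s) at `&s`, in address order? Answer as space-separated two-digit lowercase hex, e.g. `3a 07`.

f7 3b

addr_hi (4b) val=7 bits=0x7 at bit 0: 0x0007
prio (5b) val=31 bits=0x1f at bit 4: 0x01f7
kind (2b) val=1 bits=0x1 at bit 9: 0x03f7
mode (1b) val=1 bits=0x1 at bit 11: 0x0bf7
err (2b) val=3 bits=0x3 at bit 12: 0x3bf7
tag (2b) val=0 bits=0x0 at bit 14: 0x3bf7
word = 0x3bf7 → little-endian bytes:
  [0]=0xf7  [1]=0x3b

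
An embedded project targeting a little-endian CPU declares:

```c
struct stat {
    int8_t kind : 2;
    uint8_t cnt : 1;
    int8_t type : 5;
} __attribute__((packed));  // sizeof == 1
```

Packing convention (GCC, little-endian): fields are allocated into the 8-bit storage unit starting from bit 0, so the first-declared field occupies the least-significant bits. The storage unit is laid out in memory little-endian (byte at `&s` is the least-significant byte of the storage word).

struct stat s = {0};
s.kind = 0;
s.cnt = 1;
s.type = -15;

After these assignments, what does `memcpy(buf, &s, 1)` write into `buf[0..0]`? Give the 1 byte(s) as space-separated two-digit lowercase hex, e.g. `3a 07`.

8c

kind:2 = 0 → 0x0 << 0 → word 0x00
cnt:1 = 1 → 0x1 << 2 → word 0x04
type:5 = -15 → 0x11 << 3 → word 0x8c
word = 0x8c → little-endian bytes:
  [0]=0x8c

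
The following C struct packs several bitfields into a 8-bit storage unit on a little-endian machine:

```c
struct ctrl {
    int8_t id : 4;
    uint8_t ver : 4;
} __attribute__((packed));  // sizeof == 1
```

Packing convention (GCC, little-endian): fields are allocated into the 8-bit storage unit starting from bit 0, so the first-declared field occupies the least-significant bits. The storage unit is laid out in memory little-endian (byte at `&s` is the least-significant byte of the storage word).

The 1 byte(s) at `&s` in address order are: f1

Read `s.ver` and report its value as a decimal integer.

15

[0]=0xf1 (little-endian) → word 0xf1
id:4 @ bit 0 → (0xf1>>0)&0xf = 0x1
ver:4 @ bit 4 → (0xf1>>4)&0xf = 0xf  ←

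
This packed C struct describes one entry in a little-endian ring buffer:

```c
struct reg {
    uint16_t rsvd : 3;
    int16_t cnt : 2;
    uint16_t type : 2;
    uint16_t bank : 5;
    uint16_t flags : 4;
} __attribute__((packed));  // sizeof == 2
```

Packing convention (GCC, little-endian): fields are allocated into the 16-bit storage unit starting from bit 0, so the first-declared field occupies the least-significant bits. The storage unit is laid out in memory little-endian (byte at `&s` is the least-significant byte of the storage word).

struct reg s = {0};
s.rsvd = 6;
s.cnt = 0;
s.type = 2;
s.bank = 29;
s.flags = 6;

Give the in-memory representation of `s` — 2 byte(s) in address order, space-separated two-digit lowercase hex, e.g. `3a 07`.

c6 6e

rsvd:3 = 6 → 0x6 << 0 → word 0x0006
cnt:2 = 0 → 0x0 << 3 → word 0x0006
type:2 = 2 → 0x2 << 5 → word 0x0046
bank:5 = 29 → 0x1d << 7 → word 0x0ec6
flags:4 = 6 → 0x6 << 12 → word 0x6ec6
word = 0x6ec6 → little-endian bytes:
  [0]=0xc6  [1]=0x6e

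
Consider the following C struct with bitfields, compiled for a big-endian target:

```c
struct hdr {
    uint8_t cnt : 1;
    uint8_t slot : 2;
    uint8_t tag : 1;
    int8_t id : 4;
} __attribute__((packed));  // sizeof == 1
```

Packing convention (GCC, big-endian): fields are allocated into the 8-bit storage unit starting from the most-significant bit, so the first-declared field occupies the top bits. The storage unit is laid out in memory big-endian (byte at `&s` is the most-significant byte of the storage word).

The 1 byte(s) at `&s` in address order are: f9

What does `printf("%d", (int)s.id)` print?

[0]=0xf9 (big-endian) → word 0xf9
cnt [7+:1] = (word>>7) & 0x1 = 1
slot [5+:2] = (word>>5) & 0x3 = 3
tag [4+:1] = (word>>4) & 0x1 = 1
id [0+:4] = (word>>0) & 0xf = 9  ←
id signed 4b, MSB=1: 9 - 16 = -7

-7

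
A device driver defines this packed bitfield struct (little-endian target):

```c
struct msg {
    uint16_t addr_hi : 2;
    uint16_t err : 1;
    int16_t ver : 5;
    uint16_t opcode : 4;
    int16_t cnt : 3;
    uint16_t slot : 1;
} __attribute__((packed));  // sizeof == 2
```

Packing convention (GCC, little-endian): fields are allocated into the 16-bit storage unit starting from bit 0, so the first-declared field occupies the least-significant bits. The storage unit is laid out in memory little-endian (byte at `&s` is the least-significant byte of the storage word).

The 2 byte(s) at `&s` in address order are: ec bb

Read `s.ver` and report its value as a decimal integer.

-3

[0]=0xec [1]=0xbb (little-endian) → word 0xbbec
addr_hi [0+:2] = (word>>0) & 0x3 = 0
err [2+:1] = (word>>2) & 0x1 = 1
ver [3+:5] = (word>>3) & 0x1f = 29  ←
opcode [8+:4] = (word>>8) & 0xf = 11
cnt [12+:3] = (word>>12) & 0x7 = 3
slot [15+:1] = (word>>15) & 0x1 = 1
ver signed 5b, MSB=1: 29 - 32 = -3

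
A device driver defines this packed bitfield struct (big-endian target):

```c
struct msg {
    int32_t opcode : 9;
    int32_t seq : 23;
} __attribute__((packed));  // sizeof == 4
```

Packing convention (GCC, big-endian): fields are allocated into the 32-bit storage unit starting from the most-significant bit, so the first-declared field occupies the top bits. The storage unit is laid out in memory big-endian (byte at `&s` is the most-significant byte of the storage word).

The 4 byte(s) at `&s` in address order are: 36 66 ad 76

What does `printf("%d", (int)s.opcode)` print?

[0]=0x36 [1]=0x66 [2]=0xad [3]=0x76 (big-endian) → word 0x3666ad76
opcode:9 @ bit 23 → (0x3666ad76>>23)&0x1ff = 0x6c  ←
seq:23 @ bit 0 → (0x3666ad76>>0)&0x7fffff = 0x66ad76
opcode signed 9b, MSB=0: value = 108

108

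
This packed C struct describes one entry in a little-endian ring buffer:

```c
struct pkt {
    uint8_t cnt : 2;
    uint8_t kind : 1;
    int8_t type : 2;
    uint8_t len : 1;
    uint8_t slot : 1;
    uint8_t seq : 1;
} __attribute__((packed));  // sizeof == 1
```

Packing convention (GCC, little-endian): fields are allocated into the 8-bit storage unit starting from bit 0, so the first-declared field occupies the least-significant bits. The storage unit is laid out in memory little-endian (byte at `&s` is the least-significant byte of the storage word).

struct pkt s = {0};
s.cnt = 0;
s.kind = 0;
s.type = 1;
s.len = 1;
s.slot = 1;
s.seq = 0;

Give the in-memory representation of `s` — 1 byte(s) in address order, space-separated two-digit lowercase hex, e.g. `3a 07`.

cnt (2b) val=0 bits=0x0 at bit 0: 0x00
kind (1b) val=0 bits=0x0 at bit 2: 0x00
type (2b) val=1 bits=0x1 at bit 3: 0x08
len (1b) val=1 bits=0x1 at bit 5: 0x28
slot (1b) val=1 bits=0x1 at bit 6: 0x68
seq (1b) val=0 bits=0x0 at bit 7: 0x68
word = 0x68 → little-endian bytes:
  [0]=0x68

68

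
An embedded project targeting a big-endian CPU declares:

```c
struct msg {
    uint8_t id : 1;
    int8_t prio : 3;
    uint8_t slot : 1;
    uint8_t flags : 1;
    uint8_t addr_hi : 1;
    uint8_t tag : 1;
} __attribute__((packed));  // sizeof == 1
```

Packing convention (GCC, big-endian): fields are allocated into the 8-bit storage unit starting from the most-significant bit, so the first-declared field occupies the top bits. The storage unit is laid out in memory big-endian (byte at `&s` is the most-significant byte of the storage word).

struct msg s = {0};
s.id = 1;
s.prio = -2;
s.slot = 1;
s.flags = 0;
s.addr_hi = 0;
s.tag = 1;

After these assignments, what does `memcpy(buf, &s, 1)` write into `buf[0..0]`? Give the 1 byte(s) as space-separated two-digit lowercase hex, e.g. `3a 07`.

e9

id:1 = 1 → 0x1 << 7 → word 0x80
prio:3 = -2 → 0x6 << 4 → word 0xe0
slot:1 = 1 → 0x1 << 3 → word 0xe8
flags:1 = 0 → 0x0 << 2 → word 0xe8
addr_hi:1 = 0 → 0x0 << 1 → word 0xe8
tag:1 = 1 → 0x1 << 0 → word 0xe9
word = 0xe9 → big-endian bytes:
  [0]=0xe9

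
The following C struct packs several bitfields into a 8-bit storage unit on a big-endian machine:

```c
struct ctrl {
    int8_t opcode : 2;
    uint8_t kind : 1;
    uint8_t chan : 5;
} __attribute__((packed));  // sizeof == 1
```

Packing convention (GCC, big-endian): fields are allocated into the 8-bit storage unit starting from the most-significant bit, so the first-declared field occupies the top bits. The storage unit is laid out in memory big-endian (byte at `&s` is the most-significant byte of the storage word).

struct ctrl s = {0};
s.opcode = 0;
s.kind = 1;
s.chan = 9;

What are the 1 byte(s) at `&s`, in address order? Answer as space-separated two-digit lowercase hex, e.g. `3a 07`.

opcode (2b) val=0 bits=0x0 at bit 6: 0x00
kind (1b) val=1 bits=0x1 at bit 5: 0x20
chan (5b) val=9 bits=0x9 at bit 0: 0x29
word = 0x29 → big-endian bytes:
  [0]=0x29

29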